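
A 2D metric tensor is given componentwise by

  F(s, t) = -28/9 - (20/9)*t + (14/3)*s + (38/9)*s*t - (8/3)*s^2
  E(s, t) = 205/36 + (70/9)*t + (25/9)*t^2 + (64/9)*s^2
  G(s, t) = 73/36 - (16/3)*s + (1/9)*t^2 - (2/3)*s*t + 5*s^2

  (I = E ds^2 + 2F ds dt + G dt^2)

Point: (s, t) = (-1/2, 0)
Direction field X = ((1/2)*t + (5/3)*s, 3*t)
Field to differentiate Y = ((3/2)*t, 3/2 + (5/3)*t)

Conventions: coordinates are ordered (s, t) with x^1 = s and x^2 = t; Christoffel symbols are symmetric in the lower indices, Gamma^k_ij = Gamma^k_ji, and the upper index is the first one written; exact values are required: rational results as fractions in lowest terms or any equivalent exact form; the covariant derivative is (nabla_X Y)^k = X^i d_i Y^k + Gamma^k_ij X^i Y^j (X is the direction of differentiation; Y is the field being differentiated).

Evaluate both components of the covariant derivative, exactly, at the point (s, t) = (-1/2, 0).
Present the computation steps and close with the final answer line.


E = 269/36, F = -55/9, G = 107/18 at the point
E_s = -64/9, E_t = 70/9, F_s = 22/3, F_t = -13/3, G_s = -31/3, G_t = 1/3
EG - F^2 = 4583/648;  g^inv = (648/4583) * [[107/18, 55/9], [55/9, 269/36]]
first-kind symbols [ij,l] = (1/2)(d_i g_jl + d_j g_il - d_l g_ij): [ss,s] = E_s/2 = -32/9, [ss,t] = F_s - E_t/2 = 31/9, [st,s] = E_t/2 = 35/9, [st,t] = G_s/2 = -31/6, [tt,s] = F_t - G_s/2 = 5/6, [tt,t] = G_t/2 = 1/6
Gamma^s_ij = (G*[ij,s] - F*[ij,t])/(EG - F^2), Gamma^t_ij = (E*[ij,t] - F*[ij,s])/(EG - F^2)
Gamma_sss = -56/4583, Gamma_sst = -5480/4583, Gamma_stt = 3870/4583, Gamma_tss = 2598/4583, Gamma_tst = -9617/4583, Gamma_ttt = 4107/4583
X = (-5/6, 0), Y = (0, 3/2) at the point

Answer: (nabla_X Y)^s = 6850/4583, (nabla_X Y)^t = 48085/18332


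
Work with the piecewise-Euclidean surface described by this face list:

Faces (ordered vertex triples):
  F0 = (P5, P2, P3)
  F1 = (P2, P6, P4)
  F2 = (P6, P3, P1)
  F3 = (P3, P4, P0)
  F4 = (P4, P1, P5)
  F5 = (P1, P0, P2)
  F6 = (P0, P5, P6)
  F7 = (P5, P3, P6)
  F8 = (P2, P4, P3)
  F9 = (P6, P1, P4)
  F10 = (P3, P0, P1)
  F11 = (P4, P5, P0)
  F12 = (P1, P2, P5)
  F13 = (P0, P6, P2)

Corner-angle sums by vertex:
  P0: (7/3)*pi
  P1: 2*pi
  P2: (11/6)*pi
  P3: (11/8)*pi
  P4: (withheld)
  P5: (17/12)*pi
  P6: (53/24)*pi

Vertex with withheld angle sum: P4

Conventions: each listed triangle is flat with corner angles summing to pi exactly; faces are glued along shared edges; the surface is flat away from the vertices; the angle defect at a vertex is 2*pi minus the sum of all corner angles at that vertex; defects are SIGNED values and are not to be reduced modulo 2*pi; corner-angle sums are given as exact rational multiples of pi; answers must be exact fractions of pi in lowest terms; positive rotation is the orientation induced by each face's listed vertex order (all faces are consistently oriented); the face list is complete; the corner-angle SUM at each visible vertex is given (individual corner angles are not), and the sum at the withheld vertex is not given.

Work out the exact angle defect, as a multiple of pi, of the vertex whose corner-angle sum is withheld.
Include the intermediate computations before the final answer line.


V = 7, E = 21, F = 14; chi = V - E + F = 0
Gauss-Bonnet: total defect = 2*pi*chi = 0; visible defects sum to (5/6)*pi

Answer: defect(P4) = (-5/6)*pi


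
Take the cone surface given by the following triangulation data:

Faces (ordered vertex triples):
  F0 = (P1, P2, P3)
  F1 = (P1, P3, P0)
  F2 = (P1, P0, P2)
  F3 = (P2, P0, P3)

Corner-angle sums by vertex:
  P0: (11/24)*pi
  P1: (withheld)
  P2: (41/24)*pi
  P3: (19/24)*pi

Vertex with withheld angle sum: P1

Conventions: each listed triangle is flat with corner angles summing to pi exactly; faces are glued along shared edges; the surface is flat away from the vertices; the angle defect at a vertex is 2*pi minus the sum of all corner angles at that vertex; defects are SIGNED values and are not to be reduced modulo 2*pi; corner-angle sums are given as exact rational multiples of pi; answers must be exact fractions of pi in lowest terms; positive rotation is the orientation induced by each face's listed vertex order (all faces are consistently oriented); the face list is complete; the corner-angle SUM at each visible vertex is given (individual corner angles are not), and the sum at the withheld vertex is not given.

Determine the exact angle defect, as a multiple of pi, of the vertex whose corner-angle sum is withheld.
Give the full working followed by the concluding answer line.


V = 4, E = 6, F = 4; chi = V - E + F = 2
Gauss-Bonnet: total defect = 2*pi*chi = 4*pi; visible defects sum to (73/24)*pi

Answer: defect(P1) = (23/24)*pi


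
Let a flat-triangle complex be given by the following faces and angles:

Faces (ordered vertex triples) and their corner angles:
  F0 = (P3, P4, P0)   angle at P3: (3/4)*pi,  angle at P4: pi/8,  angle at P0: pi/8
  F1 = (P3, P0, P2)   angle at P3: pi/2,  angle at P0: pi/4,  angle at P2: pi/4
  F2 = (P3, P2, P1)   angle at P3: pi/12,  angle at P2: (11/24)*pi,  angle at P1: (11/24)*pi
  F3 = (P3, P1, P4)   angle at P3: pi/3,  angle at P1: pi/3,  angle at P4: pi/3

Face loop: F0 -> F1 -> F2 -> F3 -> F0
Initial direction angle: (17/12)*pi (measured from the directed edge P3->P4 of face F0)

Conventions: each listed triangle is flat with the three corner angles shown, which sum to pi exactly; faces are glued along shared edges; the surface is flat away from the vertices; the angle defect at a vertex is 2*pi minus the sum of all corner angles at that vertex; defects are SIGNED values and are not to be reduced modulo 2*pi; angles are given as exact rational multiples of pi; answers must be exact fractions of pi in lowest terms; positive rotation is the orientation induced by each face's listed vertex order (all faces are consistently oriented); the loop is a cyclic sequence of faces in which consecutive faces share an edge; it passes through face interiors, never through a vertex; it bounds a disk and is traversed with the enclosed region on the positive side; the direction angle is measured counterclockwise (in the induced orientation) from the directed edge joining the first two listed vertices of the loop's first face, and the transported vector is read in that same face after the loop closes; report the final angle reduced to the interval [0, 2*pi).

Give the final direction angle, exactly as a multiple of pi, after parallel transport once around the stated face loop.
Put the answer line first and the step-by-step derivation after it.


Answer: final direction angle = (7/4)*pi

enclosed vertex P3: corner angles sum to (5/3)*pi, defect = 2*pi - (5/3)*pi = pi/3
the rotation equals the total enclosed defect, so the final angle is initial + defects (mod 2*pi)
final angle = (17/12)*pi + pi/3 = (7/4)*pi (mod 2*pi)


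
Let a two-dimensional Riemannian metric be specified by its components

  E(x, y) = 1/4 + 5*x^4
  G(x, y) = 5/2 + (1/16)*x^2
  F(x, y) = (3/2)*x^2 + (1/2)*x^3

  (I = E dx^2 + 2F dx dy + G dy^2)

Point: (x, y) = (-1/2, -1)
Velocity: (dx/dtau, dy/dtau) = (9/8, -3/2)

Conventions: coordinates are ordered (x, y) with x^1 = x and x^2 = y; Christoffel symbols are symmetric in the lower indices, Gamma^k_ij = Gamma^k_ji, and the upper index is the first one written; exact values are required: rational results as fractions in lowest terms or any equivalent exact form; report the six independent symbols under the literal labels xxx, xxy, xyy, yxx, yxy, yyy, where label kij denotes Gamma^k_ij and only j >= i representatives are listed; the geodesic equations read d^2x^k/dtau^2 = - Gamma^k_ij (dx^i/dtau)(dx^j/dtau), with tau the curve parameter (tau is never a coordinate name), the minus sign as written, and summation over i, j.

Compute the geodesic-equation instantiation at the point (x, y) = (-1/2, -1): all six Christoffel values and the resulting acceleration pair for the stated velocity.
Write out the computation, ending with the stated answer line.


E = 9/16, F = 5/16, G = 161/64 at the point
E_x = -5/2, E_y = 0, F_x = -9/8, F_y = 0, G_x = -1/16, G_y = 0
EG - F^2 = 1349/1024;  g^inv = (1024/1349) * [[161/64, -5/16], [-5/16, 9/16]]
first-kind symbols [ij,l] = (1/2)(d_i g_jl + d_j g_il - d_l g_ij): [xx,x] = E_x/2 = -5/4, [xx,y] = F_x - E_y/2 = -9/8, [xy,x] = E_y/2 = 0, [xy,y] = G_x/2 = -1/32, [yy,x] = F_y - G_x/2 = 1/32, [yy,y] = G_y/2 = 0
Gamma^x_ij = (G*[ij,x] - F*[ij,y])/(EG - F^2), Gamma^y_ij = (E*[ij,y] - F*[ij,x])/(EG - F^2)
Gamma_xxx = -2860/1349, Gamma_xxy = 10/1349, Gamma_xyy = 161/2698, Gamma_yxx = -248/1349, Gamma_yxy = -18/1349, Gamma_yyy = -10/1349
d^2x/dtau^2 = -(Gamma_xxx*(9/8)^2 + 2*Gamma_xxy*(9/8)*(-3/2) + Gamma_xyy*(-3/2)^2) = 55557/21584
d^2y/dtau^2 = -(Gamma_yxx*(9/8)^2 + 2*Gamma_yxy*(9/8)*(-3/2) + Gamma_yyy*(-3/2)^2) = 2205/10792

Answer: Gamma_xxx = -2860/1349, Gamma_xxy = 10/1349, Gamma_xyy = 161/2698, Gamma_yxx = -248/1349, Gamma_yxy = -18/1349, Gamma_yyy = -10/1349; accelerations (d^2x/dtau^2, d^2y/dtau^2) = (55557/21584, 2205/10792)


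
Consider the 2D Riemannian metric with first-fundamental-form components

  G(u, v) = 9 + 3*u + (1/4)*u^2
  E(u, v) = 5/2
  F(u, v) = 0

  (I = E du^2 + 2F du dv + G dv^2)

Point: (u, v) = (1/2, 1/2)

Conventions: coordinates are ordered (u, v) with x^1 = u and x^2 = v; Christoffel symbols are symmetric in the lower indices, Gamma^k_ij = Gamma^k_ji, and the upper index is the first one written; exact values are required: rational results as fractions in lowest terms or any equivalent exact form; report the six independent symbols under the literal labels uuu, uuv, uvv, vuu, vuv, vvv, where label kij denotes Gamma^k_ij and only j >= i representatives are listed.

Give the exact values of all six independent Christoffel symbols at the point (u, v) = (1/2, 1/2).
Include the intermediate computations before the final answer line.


E = 5/2, F = 0, G = 169/16 at the point
E_u = 0, E_v = 0, F_u = 0, F_v = 0, G_u = 13/4, G_v = 0
EG - F^2 = 845/32;  g^inv = (32/845) * [[169/16, 0], [0, 5/2]]
first-kind symbols [ij,l] = (1/2)(d_i g_jl + d_j g_il - d_l g_ij): [uu,u] = E_u/2 = 0, [uu,v] = F_u - E_v/2 = 0, [uv,u] = E_v/2 = 0, [uv,v] = G_u/2 = 13/8, [vv,u] = F_v - G_u/2 = -13/8, [vv,v] = G_v/2 = 0
Gamma^u_ij = (G*[ij,u] - F*[ij,v])/(EG - F^2), Gamma^v_ij = (E*[ij,v] - F*[ij,u])/(EG - F^2)

Answer: Gamma_uuu = 0, Gamma_uuv = 0, Gamma_uvv = -13/20, Gamma_vuu = 0, Gamma_vuv = 2/13, Gamma_vvv = 0


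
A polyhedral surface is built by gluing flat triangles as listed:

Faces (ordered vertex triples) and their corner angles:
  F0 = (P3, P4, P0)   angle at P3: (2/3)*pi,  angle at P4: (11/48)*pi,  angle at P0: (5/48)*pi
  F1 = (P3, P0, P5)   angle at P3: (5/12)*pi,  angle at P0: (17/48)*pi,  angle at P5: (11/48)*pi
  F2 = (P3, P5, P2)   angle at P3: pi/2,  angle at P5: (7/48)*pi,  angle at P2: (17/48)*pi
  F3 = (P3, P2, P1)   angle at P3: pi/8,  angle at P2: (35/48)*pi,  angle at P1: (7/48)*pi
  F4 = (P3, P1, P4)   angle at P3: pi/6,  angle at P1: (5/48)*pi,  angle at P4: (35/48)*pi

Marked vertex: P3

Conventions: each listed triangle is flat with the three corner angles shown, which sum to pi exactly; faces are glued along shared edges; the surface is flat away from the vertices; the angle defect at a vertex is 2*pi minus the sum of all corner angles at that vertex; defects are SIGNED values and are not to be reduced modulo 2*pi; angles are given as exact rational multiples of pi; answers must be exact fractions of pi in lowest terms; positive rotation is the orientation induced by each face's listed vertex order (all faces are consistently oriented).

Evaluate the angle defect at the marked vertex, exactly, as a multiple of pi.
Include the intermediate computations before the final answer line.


Sum of corner angles at P3: (15/8)*pi
defect = 2*pi - (15/8)*pi

Answer: defect(P3) = pi/8


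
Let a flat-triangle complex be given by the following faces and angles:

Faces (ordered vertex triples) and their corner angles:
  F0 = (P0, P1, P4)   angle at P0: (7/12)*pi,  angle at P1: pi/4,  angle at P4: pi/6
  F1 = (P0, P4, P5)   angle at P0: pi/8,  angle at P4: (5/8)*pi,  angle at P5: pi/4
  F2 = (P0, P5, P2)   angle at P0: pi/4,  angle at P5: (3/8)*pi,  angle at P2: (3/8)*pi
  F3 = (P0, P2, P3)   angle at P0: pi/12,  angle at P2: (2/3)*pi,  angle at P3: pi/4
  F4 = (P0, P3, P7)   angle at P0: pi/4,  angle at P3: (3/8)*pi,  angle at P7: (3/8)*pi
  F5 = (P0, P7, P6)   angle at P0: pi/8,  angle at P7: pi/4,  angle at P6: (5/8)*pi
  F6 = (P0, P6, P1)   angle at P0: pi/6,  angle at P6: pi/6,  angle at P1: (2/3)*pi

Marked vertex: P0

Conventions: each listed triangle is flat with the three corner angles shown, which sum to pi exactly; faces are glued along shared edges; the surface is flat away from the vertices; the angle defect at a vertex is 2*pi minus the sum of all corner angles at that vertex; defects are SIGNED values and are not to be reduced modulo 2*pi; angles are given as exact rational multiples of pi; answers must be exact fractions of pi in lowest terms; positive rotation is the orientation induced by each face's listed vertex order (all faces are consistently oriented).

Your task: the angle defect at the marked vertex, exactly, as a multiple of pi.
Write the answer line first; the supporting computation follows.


Answer: defect(P0) = (5/12)*pi

Sum of corner angles at P0: (19/12)*pi
defect = 2*pi - (19/12)*pi


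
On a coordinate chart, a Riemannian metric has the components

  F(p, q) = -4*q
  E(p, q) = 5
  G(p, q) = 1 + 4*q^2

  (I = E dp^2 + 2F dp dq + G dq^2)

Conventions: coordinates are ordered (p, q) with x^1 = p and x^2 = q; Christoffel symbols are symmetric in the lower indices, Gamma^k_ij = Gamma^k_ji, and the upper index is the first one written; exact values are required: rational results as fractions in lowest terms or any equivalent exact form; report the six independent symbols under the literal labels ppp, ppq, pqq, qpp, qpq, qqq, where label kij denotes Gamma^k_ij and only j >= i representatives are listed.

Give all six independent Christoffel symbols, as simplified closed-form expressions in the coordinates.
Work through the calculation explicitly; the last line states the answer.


E = 5; F = -4*q; G = 1 + 4*q^2
Gamma^k_ij = (1/2) g^{kl} (d_i g_jl + d_j g_il - d_l g_ij), with g^inv = (1/(EG-F^2)) [[G, -F], [-F, E]]
first partials: E_p = 0, E_q = 0, F_p = 0, F_q = -4, G_p = 0, G_q = 8*q
D = EG - F^2 = 5 + 4*q^2
expanded: Gamma^p_pp = (G E_p - 2F F_p + F E_q)/(2D), Gamma^p_pq = (G E_q - F G_p)/(2D), Gamma^p_qq = (2G F_q - G G_p - F G_q)/(2D), Gamma^q_pp = (2E F_p - E E_q - F E_p)/(2D), Gamma^q_pq = (E G_p - F E_q)/(2D), Gamma^q_qq = (E G_q - 2F F_q + F G_p)/(2D); substitute and cancel common factors

Answer: Gamma_ppp = 0, Gamma_ppq = 0, Gamma_pqq = -4/(4*q^2 + 5), Gamma_qpp = 0, Gamma_qpq = 0, Gamma_qqq = 4*q/(4*q^2 + 5)


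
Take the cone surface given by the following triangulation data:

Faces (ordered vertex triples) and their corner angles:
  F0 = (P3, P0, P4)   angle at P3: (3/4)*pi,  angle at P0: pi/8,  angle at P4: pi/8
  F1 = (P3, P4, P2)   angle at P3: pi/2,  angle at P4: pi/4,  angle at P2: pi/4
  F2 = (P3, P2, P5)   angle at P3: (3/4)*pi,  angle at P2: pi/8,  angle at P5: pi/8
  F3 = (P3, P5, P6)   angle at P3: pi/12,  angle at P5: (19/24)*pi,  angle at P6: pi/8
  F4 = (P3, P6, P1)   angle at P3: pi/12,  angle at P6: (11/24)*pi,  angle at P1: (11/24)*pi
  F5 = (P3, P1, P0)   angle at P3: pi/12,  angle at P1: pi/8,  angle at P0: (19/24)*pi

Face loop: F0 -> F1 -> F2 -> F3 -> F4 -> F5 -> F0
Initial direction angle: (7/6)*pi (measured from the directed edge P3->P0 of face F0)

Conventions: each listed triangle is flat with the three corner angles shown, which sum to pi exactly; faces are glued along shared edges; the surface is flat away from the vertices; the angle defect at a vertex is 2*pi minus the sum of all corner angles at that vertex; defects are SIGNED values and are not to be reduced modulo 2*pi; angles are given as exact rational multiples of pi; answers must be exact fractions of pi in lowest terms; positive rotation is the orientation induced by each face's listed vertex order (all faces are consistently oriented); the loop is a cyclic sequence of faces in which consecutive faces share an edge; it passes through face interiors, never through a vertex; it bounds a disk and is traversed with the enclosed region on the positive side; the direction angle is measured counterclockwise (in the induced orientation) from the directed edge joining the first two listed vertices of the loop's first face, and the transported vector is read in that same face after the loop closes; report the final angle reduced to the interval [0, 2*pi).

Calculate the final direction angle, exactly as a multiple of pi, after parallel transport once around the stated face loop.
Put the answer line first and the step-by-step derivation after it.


Answer: final direction angle = (11/12)*pi

enclosed vertex P3: corner angles sum to (9/4)*pi, defect = 2*pi - (9/4)*pi = -pi/4
adding the enclosed defects to the starting angle (mod 2*pi, induced orientation) gives the holonomy
final angle = (7/6)*pi - pi/4 = (11/12)*pi (mod 2*pi)


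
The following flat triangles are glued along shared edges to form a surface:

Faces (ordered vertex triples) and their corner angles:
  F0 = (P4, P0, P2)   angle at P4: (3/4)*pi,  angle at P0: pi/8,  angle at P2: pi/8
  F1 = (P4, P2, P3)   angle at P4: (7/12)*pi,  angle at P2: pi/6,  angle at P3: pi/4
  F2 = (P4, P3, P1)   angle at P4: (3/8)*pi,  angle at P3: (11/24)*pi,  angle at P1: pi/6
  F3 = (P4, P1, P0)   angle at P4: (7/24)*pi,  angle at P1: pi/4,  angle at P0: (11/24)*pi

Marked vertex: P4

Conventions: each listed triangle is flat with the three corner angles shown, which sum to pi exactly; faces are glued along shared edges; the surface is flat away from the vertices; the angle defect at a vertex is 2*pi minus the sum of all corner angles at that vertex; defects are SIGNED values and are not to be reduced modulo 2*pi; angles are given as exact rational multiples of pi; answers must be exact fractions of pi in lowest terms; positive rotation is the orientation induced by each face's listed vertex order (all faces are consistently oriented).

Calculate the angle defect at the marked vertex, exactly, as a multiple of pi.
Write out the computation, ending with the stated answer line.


Sum of corner angles at P4: 2*pi
defect = 2*pi - 2*pi

Answer: defect(P4) = 0


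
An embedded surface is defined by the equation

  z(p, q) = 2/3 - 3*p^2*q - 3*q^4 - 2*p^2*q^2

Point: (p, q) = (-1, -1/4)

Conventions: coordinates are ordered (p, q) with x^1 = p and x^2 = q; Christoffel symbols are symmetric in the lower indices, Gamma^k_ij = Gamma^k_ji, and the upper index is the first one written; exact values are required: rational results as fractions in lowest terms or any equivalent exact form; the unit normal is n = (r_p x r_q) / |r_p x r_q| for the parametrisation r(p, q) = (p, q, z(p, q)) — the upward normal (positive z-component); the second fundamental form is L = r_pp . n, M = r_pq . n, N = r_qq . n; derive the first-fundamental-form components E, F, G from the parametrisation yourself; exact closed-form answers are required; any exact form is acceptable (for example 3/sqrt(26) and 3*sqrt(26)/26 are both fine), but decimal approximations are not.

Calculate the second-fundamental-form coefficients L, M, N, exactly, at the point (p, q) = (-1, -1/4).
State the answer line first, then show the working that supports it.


Answer: L = 20*sqrt(1497)/1497, M = 64*sqrt(1497)/1497, N = -100*sqrt(1497)/1497

z_p = -5/4, z_q = -29/16, z_pp = 5/4, z_pq = 4, z_qq = -25/4
E = 41/16, F = 145/64, G = 1097/256; answer radicand W^2 = 1497/256
unnormalised second-form numerators: l = 5/4, m = 4, n = -25/4; L = l/sqrt(1497/256), and similarly M = m/sqrt(W^2), N = n/sqrt(W^2)


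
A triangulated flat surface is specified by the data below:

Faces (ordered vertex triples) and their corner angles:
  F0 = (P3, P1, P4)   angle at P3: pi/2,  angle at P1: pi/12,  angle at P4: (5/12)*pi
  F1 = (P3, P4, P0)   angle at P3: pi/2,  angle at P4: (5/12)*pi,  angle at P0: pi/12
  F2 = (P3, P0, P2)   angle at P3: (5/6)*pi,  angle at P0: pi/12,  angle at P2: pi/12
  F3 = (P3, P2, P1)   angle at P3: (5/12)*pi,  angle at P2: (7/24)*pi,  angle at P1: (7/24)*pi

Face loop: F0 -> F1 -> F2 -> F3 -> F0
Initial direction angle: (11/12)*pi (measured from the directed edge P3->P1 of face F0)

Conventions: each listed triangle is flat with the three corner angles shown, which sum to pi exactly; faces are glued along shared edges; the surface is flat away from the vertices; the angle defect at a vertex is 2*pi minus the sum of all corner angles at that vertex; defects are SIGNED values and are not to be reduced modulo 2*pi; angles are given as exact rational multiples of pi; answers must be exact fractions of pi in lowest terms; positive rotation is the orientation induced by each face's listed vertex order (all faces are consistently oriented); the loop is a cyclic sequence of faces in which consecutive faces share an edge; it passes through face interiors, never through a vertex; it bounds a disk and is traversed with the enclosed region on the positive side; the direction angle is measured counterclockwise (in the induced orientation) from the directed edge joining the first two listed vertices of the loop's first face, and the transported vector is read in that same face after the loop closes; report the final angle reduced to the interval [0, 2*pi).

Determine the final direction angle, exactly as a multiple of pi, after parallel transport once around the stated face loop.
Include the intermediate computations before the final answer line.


enclosed vertex P3: corner angles sum to (9/4)*pi, defect = 2*pi - (9/4)*pi = -pi/4
adding the enclosed defects to the starting angle (mod 2*pi, induced orientation) gives the holonomy
final angle = (11/12)*pi - pi/4 = (2/3)*pi (mod 2*pi)

Answer: final direction angle = (2/3)*pi


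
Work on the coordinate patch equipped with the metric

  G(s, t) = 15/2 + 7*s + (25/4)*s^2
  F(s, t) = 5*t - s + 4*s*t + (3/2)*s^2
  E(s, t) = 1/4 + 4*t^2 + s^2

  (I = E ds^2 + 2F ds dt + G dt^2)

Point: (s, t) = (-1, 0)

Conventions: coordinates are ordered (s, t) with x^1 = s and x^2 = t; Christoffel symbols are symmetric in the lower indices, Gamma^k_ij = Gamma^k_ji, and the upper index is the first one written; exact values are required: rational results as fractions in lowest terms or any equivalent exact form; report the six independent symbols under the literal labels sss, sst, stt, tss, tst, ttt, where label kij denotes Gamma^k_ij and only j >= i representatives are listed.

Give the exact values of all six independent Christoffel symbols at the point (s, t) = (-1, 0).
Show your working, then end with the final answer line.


E = 5/4, F = 5/2, G = 27/4 at the point
E_s = -2, E_t = 0, F_s = -4, F_t = 1, G_s = -11/2, G_t = 0
EG - F^2 = 35/16;  g^inv = (16/35) * [[27/4, -5/2], [-5/2, 5/4]]
first-kind symbols [ij,l] = (1/2)(d_i g_jl + d_j g_il - d_l g_ij): [ss,s] = E_s/2 = -1, [ss,t] = F_s - E_t/2 = -4, [st,s] = E_t/2 = 0, [st,t] = G_s/2 = -11/4, [tt,s] = F_t - G_s/2 = 15/4, [tt,t] = G_t/2 = 0
Gamma^s_ij = (G*[ij,s] - F*[ij,t])/(EG - F^2), Gamma^t_ij = (E*[ij,t] - F*[ij,s])/(EG - F^2)

Answer: Gamma_sss = 52/35, Gamma_sst = 22/7, Gamma_stt = 81/7, Gamma_tss = -8/7, Gamma_tst = -11/7, Gamma_ttt = -30/7


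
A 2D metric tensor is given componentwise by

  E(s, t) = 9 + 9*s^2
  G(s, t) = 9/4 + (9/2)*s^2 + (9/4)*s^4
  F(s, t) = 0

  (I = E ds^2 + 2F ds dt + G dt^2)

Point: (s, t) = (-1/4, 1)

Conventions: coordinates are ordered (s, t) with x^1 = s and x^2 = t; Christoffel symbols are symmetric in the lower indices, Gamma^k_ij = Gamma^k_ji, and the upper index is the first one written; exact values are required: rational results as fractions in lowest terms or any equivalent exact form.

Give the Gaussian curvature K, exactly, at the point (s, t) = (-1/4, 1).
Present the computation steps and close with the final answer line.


E = 153/16, F = 0, G = 2601/1024, EG - F^2 = 397953/16384 at the point
E_s = -9/2, E_t = 0, F_s = 0, F_t = 0, G_s = -153/64, G_t = 0
E_tt = 0, F_st = 0, G_ss = 171/16
By Brioschi, K is (det M1 - det M2) divided by (EG - F^2) squared.
M1 = [[-E_tt/2 + F_st - G_ss/2, E_s/2, F_s - E_t/2], [F_t - G_s/2, E, F], [G_t/2, F, G]] = [[-171/32, -9/4, 0], [153/128, 153/16, 0], [0, 0, 2601/1024]]; det M1 = -32234193/262144
M2 = [[0, E_t/2, G_s/2], [E_t/2, E, F], [G_s/2, F, G]] = [[0, 0, -153/128], [0, 153/16, 0], [-153/128, 0, 2601/1024]]; det M2 = -3581577/262144
det M1 - det M2 = -3581577/32768; K = -3581577/32768 / (397953/16384)^2 = -8192/44217

Answer: K = -8192/44217


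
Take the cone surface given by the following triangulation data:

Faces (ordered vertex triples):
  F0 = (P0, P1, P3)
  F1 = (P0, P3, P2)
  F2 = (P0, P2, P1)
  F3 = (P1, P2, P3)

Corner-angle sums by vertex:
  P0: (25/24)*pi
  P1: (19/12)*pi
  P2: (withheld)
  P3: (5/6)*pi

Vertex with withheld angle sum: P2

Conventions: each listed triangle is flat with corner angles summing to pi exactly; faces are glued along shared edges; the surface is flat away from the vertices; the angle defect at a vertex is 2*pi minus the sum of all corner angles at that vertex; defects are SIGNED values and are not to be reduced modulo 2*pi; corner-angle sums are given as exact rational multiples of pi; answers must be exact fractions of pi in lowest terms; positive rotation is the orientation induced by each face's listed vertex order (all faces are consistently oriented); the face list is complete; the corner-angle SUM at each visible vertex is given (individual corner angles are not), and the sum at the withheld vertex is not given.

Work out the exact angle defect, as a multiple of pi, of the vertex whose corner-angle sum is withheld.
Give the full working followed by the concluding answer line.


V = 4, E = 6, F = 4; chi = V - E + F = 2
Gauss-Bonnet: total defect = 2*pi*chi = 4*pi; visible defects sum to (61/24)*pi

Answer: defect(P2) = (35/24)*pi


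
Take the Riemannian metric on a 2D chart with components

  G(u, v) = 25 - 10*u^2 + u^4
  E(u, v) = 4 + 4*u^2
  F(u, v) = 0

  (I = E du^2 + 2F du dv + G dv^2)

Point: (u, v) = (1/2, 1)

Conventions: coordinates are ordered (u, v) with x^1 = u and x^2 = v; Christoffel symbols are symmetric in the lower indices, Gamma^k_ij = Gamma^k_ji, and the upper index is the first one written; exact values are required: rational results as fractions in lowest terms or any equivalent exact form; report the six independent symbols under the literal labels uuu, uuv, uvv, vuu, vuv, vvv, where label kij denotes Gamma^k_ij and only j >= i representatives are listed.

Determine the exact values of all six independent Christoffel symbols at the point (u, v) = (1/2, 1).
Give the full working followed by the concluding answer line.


E = 5, F = 0, G = 361/16 at the point
E_u = 4, E_v = 0, F_u = 0, F_v = 0, G_u = -19/2, G_v = 0
EG - F^2 = 1805/16;  g^inv = (16/1805) * [[361/16, 0], [0, 5]]
first-kind symbols [ij,l] = (1/2)(d_i g_jl + d_j g_il - d_l g_ij): [uu,u] = E_u/2 = 2, [uu,v] = F_u - E_v/2 = 0, [uv,u] = E_v/2 = 0, [uv,v] = G_u/2 = -19/4, [vv,u] = F_v - G_u/2 = 19/4, [vv,v] = G_v/2 = 0
Gamma^u_ij = (G*[ij,u] - F*[ij,v])/(EG - F^2), Gamma^v_ij = (E*[ij,v] - F*[ij,u])/(EG - F^2)

Answer: Gamma_uuu = 2/5, Gamma_uuv = 0, Gamma_uvv = 19/20, Gamma_vuu = 0, Gamma_vuv = -4/19, Gamma_vvv = 0


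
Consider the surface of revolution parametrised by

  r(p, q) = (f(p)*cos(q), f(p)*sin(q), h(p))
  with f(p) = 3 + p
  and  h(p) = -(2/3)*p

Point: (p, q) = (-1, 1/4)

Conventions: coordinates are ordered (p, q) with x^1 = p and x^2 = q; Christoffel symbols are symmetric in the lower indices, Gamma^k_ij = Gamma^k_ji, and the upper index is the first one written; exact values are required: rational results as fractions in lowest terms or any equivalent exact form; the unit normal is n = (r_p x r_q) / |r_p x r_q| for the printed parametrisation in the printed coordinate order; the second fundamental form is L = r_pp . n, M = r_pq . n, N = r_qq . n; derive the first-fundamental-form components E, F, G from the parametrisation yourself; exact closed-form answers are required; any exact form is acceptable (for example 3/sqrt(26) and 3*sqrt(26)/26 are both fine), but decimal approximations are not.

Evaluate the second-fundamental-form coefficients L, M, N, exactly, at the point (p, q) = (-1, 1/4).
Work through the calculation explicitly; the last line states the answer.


f = 2, f' = 1, f'' = 0, h' = -2/3, h'' = 0
E = 13/9, F = 0, G = 4; answer radicand W^2 = 13/9
unnormalised second-form numerators: l = 0, m = 0, n = -4/3; L = l/sqrt(13/9), and similarly M = m/sqrt(W^2), N = n/sqrt(W^2)

Answer: L = 0, M = 0, N = -4*sqrt(13)/13


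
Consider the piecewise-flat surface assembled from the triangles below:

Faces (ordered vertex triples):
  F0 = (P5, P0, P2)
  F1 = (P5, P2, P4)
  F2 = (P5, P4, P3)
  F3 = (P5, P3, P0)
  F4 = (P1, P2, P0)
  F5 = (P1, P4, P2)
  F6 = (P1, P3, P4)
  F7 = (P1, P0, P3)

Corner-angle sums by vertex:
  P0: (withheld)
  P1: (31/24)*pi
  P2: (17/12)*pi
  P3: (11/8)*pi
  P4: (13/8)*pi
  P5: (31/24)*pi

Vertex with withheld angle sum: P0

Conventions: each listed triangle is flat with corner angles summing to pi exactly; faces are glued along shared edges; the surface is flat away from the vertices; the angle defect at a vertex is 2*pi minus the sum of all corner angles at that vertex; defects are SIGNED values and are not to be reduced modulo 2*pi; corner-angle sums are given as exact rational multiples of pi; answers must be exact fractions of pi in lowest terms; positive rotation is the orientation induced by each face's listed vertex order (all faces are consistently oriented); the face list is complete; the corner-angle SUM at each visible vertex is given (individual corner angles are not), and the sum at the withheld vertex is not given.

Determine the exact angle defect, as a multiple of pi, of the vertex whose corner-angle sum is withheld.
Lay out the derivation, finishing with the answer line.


V = 6, E = 12, F = 8; chi = V - E + F = 2
Gauss-Bonnet: total defect = 2*pi*chi = 4*pi; visible defects sum to 3*pi

Answer: defect(P0) = pi


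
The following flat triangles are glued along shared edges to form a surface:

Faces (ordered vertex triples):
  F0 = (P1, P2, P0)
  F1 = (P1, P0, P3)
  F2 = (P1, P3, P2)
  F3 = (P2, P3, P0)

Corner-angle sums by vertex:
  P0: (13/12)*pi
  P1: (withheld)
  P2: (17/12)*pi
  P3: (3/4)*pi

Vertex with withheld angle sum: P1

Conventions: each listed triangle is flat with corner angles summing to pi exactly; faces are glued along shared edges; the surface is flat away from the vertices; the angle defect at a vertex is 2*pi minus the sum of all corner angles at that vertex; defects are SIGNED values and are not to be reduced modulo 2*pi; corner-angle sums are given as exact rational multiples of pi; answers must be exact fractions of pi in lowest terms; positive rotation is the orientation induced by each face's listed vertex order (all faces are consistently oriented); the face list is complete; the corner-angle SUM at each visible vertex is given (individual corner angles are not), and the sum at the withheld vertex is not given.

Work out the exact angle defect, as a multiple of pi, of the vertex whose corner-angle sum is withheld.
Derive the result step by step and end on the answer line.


V = 4, E = 6, F = 4; chi = V - E + F = 2
Gauss-Bonnet: total defect = 2*pi*chi = 4*pi; visible defects sum to (11/4)*pi

Answer: defect(P1) = (5/4)*pi


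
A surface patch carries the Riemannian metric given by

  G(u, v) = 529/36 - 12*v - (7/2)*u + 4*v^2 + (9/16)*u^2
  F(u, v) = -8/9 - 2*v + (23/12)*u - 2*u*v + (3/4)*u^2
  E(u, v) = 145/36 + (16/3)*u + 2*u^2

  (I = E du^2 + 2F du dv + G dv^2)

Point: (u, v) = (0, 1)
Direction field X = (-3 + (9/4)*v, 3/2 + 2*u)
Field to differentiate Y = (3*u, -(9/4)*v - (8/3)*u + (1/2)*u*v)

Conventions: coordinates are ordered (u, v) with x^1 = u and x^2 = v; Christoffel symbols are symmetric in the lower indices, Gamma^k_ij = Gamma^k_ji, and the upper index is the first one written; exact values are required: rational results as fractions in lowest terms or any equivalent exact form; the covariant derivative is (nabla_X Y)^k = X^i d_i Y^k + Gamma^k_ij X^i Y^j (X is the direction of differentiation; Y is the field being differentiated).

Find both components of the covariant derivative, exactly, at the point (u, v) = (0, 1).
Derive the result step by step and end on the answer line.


E = 145/36, F = -26/9, G = 241/36 at the point
E_u = 16/3, E_v = 0, F_u = -1/12, F_v = -2, G_u = -7/2, G_v = -4
EG - F^2 = 2681/144;  g^inv = (144/2681) * [[241/36, 26/9], [26/9, 145/36]]
first-kind symbols [ij,l] = (1/2)(d_i g_jl + d_j g_il - d_l g_ij): [uu,u] = E_u/2 = 8/3, [uu,v] = F_u - E_v/2 = -1/12, [uv,u] = E_v/2 = 0, [uv,v] = G_u/2 = -7/4, [vv,u] = F_v - G_u/2 = -1/4, [vv,v] = G_v/2 = -2
Gamma^u_ij = (G*[ij,u] - F*[ij,v])/(EG - F^2), Gamma^v_ij = (E*[ij,v] - F*[ij,u])/(EG - F^2)
Gamma_uuu = 2536/2681, Gamma_uuv = -104/383, Gamma_uvv = -1073/2681, Gamma_vuu = 1061/2681, Gamma_vuv = -145/383, Gamma_vvv = -1264/2681
X = (-3/4, 3/2), Y = (0, -9/4) at the point

Answer: (nabla_X Y)^u = -29115/21448, (nabla_X Y)^v = -34217/42896


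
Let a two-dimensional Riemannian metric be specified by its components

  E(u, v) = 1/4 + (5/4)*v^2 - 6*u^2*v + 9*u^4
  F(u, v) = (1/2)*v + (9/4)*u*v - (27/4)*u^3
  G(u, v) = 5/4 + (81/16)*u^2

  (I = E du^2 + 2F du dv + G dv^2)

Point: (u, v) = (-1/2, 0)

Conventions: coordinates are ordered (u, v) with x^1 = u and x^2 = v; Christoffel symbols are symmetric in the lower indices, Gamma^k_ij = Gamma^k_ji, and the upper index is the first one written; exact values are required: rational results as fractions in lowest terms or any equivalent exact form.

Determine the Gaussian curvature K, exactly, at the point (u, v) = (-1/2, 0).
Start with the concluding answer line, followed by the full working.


Answer: K = 121856/116281

E = 13/16, F = 27/32, G = 161/64, EG - F^2 = 341/256 at the point
E_u = -9/2, E_v = -3/2, F_u = -81/16, F_v = -5/8, G_u = -81/16, G_v = 0
E_vv = 5/2, F_uv = 9/4, G_uu = 81/8
The intrinsic route: Brioschi's K = (det M1 - det M2)/(EG - F^2)^2.
M1 = [[-E_vv/2 + F_uv - G_uu/2, E_u/2, F_u - E_v/2], [F_v - G_u/2, E, F], [G_v/2, F, G]] = [[-65/16, -9/4, -69/16], [61/32, 13/16, 27/32], [0, 27/32, 161/64]]; det M1 = -25525/16384
M2 = [[0, E_v/2, G_u/2], [E_v/2, E, F], [G_u/2, F, G]] = [[0, -3/4, -81/32], [-3/4, 13/16, 27/32], [-81/32, 27/32, 161/64]]; det M2 = -55989/16384
det M1 - det M2 = 119/64; K = 119/64 / (341/256)^2 = 121856/116281


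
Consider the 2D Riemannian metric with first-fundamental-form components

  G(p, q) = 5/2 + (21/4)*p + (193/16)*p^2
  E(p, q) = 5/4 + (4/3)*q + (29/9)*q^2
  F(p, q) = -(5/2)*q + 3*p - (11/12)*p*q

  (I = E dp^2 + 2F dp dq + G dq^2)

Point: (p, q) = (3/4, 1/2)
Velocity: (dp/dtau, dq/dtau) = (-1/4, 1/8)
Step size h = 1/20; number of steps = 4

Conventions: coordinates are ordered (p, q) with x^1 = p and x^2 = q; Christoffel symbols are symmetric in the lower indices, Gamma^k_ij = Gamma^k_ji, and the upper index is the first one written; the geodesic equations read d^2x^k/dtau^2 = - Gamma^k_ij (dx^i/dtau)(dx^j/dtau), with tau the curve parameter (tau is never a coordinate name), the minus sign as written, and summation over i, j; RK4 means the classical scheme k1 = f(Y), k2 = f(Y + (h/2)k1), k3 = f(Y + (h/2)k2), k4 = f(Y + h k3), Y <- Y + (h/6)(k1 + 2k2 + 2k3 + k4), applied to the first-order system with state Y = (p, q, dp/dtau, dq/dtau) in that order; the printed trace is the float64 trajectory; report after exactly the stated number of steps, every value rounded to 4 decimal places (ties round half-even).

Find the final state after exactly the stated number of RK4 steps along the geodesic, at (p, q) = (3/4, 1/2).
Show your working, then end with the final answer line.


f(Y) = (dp/dtau, dq/dtau, -Gamma^p_ij Y'^i Y'^j, -Gamma^q_ij Y'^i Y'^j) with the Gammas evaluated at the stage position; h = 0.050000; intermediate values shown to 6 dp
step 0: p = 0.7500, q = 0.5000, dp/dtau = -0.2500, dq/dtau = 0.1250
step 1:
  k1: at (p, q) = (0.750000, 0.500000), (dp/dtau, dq/dtau) = (-0.250000, 0.125000); Gamma_ppp = -0.004869, Gamma_ppq = 0.631492, Gamma_pqq = -5.524646, Gamma_qpp = 0.020199, Gamma_qpq = 0.851376, Gamma_qqq = 0.274192; k1 = (-0.250000, 0.125000, 0.126095, 0.047664)
  k2: at (p, q) = (0.743750, 0.503125), (dp/dtau, dq/dtau) = (-0.246848, 0.126192); Gamma_ppp = -0.004471, Gamma_ppq = 0.638857, Gamma_pqq = -5.461092, Gamma_qpp = 0.019406, Gamma_qpq = 0.855972, Gamma_qqq = 0.263266; k2 = (-0.246848, 0.126192, 0.127037, 0.047952)
  k3: at (p, q) = (0.743829, 0.503155), (dp/dtau, dq/dtau) = (-0.246824, 0.126199); Gamma_ppp = -0.004468, Gamma_ppq = 0.638839, Gamma_pqq = -5.461207, Gamma_qpp = 0.019394, Gamma_qpq = 0.855920, Gamma_qqq = 0.263279; k3 = (-0.246824, 0.126199, 0.127046, 0.047947)
  k4: at (p, q) = (0.737659, 0.506310), (dp/dtau, dq/dtau) = (-0.243648, 0.127397); Gamma_ppp = -0.004083, Gamma_ppq = 0.646151, Gamma_pqq = -5.398526, Gamma_qpp = 0.018571, Gamma_qpq = 0.860532, Gamma_qqq = 0.252408; k4 = (-0.243648, 0.127397, 0.127974, 0.048223)
  Y <- Y + (h/6)(k1 + 2k2 + 2k3 + k4): p = 0.7377, q = 0.5063, dp/dtau = -0.2436, dq/dtau = 0.1274
step 2:
  k1: at (p, q) = (0.737658, 0.506310), (dp/dtau, dq/dtau) = (-0.243648, 0.127397); Gamma_ppp = -0.004083, Gamma_ppq = 0.646152, Gamma_pqq = -5.398526, Gamma_qpp = 0.018571, Gamma_qpq = 0.860532, Gamma_qqq = 0.252408; k1 = (-0.243648, 0.127397, 0.127974, 0.048223)
  k2: at (p, q) = (0.731567, 0.509495), (dp/dtau, dq/dtau) = (-0.240449, 0.128603); Gamma_ppp = -0.003711, Gamma_ppq = 0.653413, Gamma_pqq = -5.336707, Gamma_qpp = 0.017719, Gamma_qpq = 0.865162, Gamma_qqq = 0.241593; k2 = (-0.240449, 0.128603, 0.128887, 0.048486)
  k3: at (p, q) = (0.731647, 0.509525), (dp/dtau, dq/dtau) = (-0.240426, 0.128610); Gamma_ppp = -0.003709, Gamma_ppq = 0.653393, Gamma_pqq = -5.336827, Gamma_qpp = 0.017707, Gamma_qpq = 0.865109, Gamma_qqq = 0.241608; k3 = (-0.240426, 0.128610, 0.128895, 0.048480)
  k4: at (p, q) = (0.725637, 0.512740), (dp/dtau, dq/dtau) = (-0.237203, 0.129821); Gamma_ppp = -0.003352, Gamma_ppq = 0.660599, Gamma_pqq = -5.275870, Gamma_qpp = 0.016824, Gamma_qpq = 0.869753, Gamma_qqq = 0.230853; k4 = (-0.237203, 0.129821, 0.129791, 0.048729)
  Y <- Y + (h/6)(k1 + 2k2 + 2k3 + k4): p = 0.7256, q = 0.5127, dp/dtau = -0.2372, dq/dtau = 0.1298
step 3:
  k1: at (p, q) = (0.725637, 0.512740), (dp/dtau, dq/dtau) = (-0.237204, 0.129821); Gamma_ppp = -0.003352, Gamma_ppq = 0.660600, Gamma_pqq = -5.275870, Gamma_qpp = 0.016824, Gamma_qpq = 0.869753, Gamma_qqq = 0.230852; k1 = (-0.237204, 0.129821, 0.129791, 0.048729)
  k2: at (p, q) = (0.719707, 0.515986), (dp/dtau, dq/dtau) = (-0.233959, 0.131040); Gamma_ppp = -0.003009, Gamma_ppq = 0.667752, Gamma_pqq = -5.215765, Gamma_qpp = 0.015912, Gamma_qpq = 0.874413, Gamma_qqq = 0.220156; k2 = (-0.233959, 0.131040, 0.130670, 0.048964)
  k3: at (p, q) = (0.719788, 0.516016), (dp/dtau, dq/dtau) = (-0.233937, 0.131046); Gamma_ppp = -0.003007, Gamma_ppq = 0.667729, Gamma_pqq = -5.215889, Gamma_qpp = 0.015899, Gamma_qpq = 0.874358, Gamma_qqq = 0.220175; k3 = (-0.233937, 0.131046, 0.130677, 0.048958)
  k4: at (p, q) = (0.713940, 0.519292), (dp/dtau, dq/dtau) = (-0.230670, 0.132269); Gamma_ppp = -0.002680, Gamma_ppq = 0.674824, Gamma_pqq = -5.156636, Gamma_qpp = 0.014955, Gamma_qpq = 0.879031, Gamma_qqq = 0.209542; k4 = (-0.230670, 0.132269, 0.131537, 0.049178)
  Y <- Y + (h/6)(k1 + 2k2 + 2k3 + k4): p = 0.7139, q = 0.5193, dp/dtau = -0.2307, dq/dtau = 0.1323
step 4:
  k1: at (p, q) = (0.713940, 0.519292), (dp/dtau, dq/dtau) = (-0.230670, 0.132269); Gamma_ppp = -0.002680, Gamma_ppq = 0.674824, Gamma_pqq = -5.156635, Gamma_qpp = 0.014955, Gamma_qpq = 0.879031, Gamma_qqq = 0.209542; k1 = (-0.230670, 0.132269, 0.131537, 0.049178)
  k2: at (p, q) = (0.708173, 0.522599), (dp/dtau, dq/dtau) = (-0.227382, 0.133499); Gamma_ppp = -0.002368, Gamma_ppq = 0.681861, Gamma_pqq = -5.098223, Gamma_qpp = 0.013979, Gamma_qpq = 0.883718, Gamma_qqq = 0.198974; k2 = (-0.227382, 0.133499, 0.132379, 0.049382)
  k3: at (p, q) = (0.708255, 0.522630), (dp/dtau, dq/dtau) = (-0.227361, 0.133504); Gamma_ppp = -0.002366, Gamma_ppq = 0.681837, Gamma_pqq = -5.098351, Gamma_qpp = 0.013967, Gamma_qpq = 0.883661, Gamma_qqq = 0.198995; k3 = (-0.227361, 0.133504, 0.132384, 0.049376)
  k4: at (p, q) = (0.702572, 0.525968), (dp/dtau, dq/dtau) = (-0.224051, 0.134738); Gamma_ppp = -0.002070, Gamma_ppq = 0.688813, Gamma_pqq = -5.040779, Gamma_qpp = 0.012959, Gamma_qpq = 0.888358, Gamma_qqq = 0.188494; k4 = (-0.224051, 0.134738, 0.133204, 0.049563)
  Y <- Y + (h/6)(k1 + 2k2 + 2k3 + k4): p = 0.7026, q = 0.5260, dp/dtau = -0.2241, dq/dtau = 0.1347

Answer: p = 0.7026, q = 0.5260, dp/dtau = -0.2241, dq/dtau = 0.1347
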